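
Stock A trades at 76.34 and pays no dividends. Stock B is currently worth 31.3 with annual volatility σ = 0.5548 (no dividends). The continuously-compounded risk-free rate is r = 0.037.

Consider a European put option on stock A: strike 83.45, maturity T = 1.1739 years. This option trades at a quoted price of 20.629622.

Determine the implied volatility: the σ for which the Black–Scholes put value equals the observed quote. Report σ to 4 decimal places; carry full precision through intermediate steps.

At σ = 0.5654 the Black–Scholes value reproduces the quote:
σ√T = 0.5654·√1.1739 = 0.612592
d₁ = (ln(S/K) + (r+σ²/2)T) / (σ√T) = (ln(76.34/83.45) + (0.037+0.5654²/2)·1.1739) / 0.612592 = (-0.089051 + 0.231069) / 0.612592 = 0.231832
d₂ = d₁ − σ√T = 0.231832 − 0.612592 = -0.380760
e^{−rT} = 0.957495
N(−d₁) = 0.408334,  N(−d₂) = 0.648309
V = K·e^{−rT}·N(−d₂) − S·N(−d₁) = 51.801870 − 31.172248 = 20.629622 (the quoted price), and the Black–Scholes price is strictly increasing in σ, so σ is unique

sigma = 0.5654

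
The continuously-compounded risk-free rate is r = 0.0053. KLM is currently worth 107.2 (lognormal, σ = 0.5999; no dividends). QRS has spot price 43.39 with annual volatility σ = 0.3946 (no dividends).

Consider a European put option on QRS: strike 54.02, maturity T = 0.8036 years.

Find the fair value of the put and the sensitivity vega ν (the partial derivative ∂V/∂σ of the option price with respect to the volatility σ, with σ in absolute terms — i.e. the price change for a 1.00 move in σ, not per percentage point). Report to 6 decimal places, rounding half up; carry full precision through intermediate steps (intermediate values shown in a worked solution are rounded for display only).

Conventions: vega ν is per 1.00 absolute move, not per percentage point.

σ√T = 0.3946·√0.8036 = 0.353734
d₁ = (ln(S/K) + (r+σ²/2)T) / (σ√T) = (ln(43.39/54.02) + (0.0053+0.3946²/2)·0.8036) / 0.353734 = (-0.219125 + 0.066823) / 0.353734 = -0.430556
d₂ = d₁ − σ√T = -0.430556 − 0.353734 = -0.784290
e^{−rT} = 0.995750
N(−d₁) = 0.666604,  N(−d₂) = 0.783565
Put price V = K·e^{−rT}·N(−d₂) − S·N(−d₁) = 42.148287 − 28.923962 = 13.224326
φ(d₁) = (1/√(2π))·e^{−d₁²/2} = 0.363627
ν = S·φ(d₁)·√T = 14.143773

price = 13.224326
ν = 14.143773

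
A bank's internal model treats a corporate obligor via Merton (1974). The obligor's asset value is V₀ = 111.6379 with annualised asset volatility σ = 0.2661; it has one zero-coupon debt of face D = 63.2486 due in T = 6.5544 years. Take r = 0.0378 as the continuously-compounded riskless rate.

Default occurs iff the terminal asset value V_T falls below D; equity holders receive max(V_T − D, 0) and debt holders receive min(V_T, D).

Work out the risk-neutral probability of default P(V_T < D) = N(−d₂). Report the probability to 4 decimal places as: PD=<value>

With assets at 111.6379 and a single debt payment of 63.2486 at 6.5544 years:
d₁ = [ln(V₀/D) + (r + σ²/2)T] / (σ√T)
   = [ln(111.6379/63.2486) + (0.0378 + 0.5·0.2661²)·6.5544] / (0.2661·√6.5544)
   = [0.568188 + 0.479812] / 0.681258 = 1.538331
d₂ = d₁ − σ√T = 1.538331 − 0.681258 = 0.857074
risk-neutral PD = N(−d₂) = N(-0.857074) = 0.195702

PD=0.1957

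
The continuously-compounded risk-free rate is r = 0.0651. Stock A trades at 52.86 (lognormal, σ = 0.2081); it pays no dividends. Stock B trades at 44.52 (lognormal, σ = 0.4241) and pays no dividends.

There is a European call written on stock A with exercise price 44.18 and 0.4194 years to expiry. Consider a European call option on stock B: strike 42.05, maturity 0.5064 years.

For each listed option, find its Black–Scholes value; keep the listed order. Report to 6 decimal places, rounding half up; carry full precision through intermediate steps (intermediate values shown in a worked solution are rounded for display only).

price(stock A call K=44.18) = 10.043965
price(stock B call K=42.05) = 7.250711

[stock A call K=44.18]
σ√T = 0.2081·√0.4194 = 0.134768
d₁ = (ln(S/K) + (r+σ²/2)T) / (σ√T) = (ln(52.86/44.18) + (0.0651+0.2081²/2)·0.4194) / 0.134768 = (0.179375 + 0.036384) / 0.134768 = 1.600967
d₂ = d₁ − σ√T = 1.600967 − 0.134768 = 1.466199
e^{−rT} = 0.973066
N(d₁) = 0.945308,  N(d₂) = 0.928703
price = S·N(d₁) − K·e^{−rT}·N(d₂) = 49.968973 − 39.925008 = 10.043965
[stock B call K=42.05]
σ√T = 0.4241·√0.5064 = 0.301797
d₁ = (ln(S/K) + (r+σ²/2)T) / (σ√T) = (ln(44.52/42.05) + (0.0651+0.4241²/2)·0.5064) / 0.301797 = (0.057079 + 0.078507) / 0.301797 = 0.449264
d₂ = d₁ − σ√T = 0.449264 − 0.301797 = 0.147467
e^{−rT} = 0.967571
N(d₁) = 0.673379,  N(d₂) = 0.558618
price = S·N(d₁) − K·e^{−rT}·N(d₂) = 29.978848 − 22.728136 = 7.250711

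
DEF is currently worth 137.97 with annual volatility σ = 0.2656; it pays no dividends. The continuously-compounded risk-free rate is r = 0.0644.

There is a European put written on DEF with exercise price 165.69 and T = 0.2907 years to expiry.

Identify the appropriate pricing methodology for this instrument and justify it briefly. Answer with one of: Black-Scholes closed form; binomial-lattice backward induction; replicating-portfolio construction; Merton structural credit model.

framework: Black-Scholes closed form

Key observation: the instrument is a plain European put (strike 165.69) on a lognormal asset; the exact continuous-time formula applies directly.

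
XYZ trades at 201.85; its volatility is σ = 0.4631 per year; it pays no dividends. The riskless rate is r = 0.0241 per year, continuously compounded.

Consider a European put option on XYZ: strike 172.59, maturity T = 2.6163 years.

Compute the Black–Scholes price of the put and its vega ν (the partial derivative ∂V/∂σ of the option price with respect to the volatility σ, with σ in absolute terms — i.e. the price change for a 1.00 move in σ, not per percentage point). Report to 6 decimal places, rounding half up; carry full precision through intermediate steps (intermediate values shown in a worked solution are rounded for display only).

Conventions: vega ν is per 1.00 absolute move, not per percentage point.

price = 35.376859
ν = 104.220020

σ√T = 0.4631·√2.6163 = 0.749063
d₁ = (ln(S/K) + (r+σ²/2)T) / (σ√T) = (ln(201.85/172.59) + (0.0241+0.4631²/2)·2.6163) / 0.749063 = (0.156606 + 0.343601) / 0.749063 = 0.667776
d₂ = d₁ − σ√T = 0.667776 − 0.749063 = -0.081287
e^{−rT} = 0.938894
N(−d₁) = 0.252138,  N(−d₂) = 0.532393
Put price V = K·e^{−rT}·N(−d₂) − S·N(−d₁) = 86.270952 − 50.894092 = 35.376859
φ(d₁) = (1/√(2π))·e^{−d₁²/2} = 0.319212
ν = S·φ(d₁)·√T = 104.220020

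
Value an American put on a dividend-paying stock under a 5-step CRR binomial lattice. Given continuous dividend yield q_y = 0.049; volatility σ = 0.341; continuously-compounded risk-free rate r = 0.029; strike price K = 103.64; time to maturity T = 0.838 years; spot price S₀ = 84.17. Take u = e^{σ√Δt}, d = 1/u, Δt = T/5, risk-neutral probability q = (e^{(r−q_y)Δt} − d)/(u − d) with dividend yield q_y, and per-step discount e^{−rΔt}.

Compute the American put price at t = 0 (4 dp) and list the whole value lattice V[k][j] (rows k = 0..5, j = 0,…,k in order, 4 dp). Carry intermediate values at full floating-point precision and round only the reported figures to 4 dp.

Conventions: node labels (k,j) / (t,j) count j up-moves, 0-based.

params: Δt=0.16760 u=1.14982 d=0.86970 q=0.45321 e^(-rΔt)=0.99515
t_5 payoffs: 61.7591 48.2703 30.4370 6.8600 0.0000 0.0000
k=4: node(4,0) S=48.1553 payoff=55.4847 vs cont=55.3761 → 55.4847 [stop]  node(4,1) S=63.6650 payoff=39.9750 vs cont=39.9932 → 39.9932 [wait]  node(4,2) S=84.1700 payoff=19.4700 vs cont=19.6559 → 19.6559 [wait]  node(4,3) S=111.2792 payoff=0.0000 vs cont=3.7328 → 3.7328 [wait]  node(4,4) S=147.1197 payoff=0.0000 vs cont=0.0000 → 0.0000 [wait]
k=3: node(3,0) S=55.3697 payoff=48.2703 vs cont=48.2288 → 48.2703 [stop]  node(3,1) S=73.2030 payoff=30.4370 vs cont=30.6269 → 30.6269 [wait]  node(3,2) S=96.7800 payoff=6.8600 vs cont=12.3791 → 12.3791 [wait]  node(3,3) S=127.9506 payoff=0.0000 vs cont=2.0312 → 2.0312 [wait]
k=2: node(2,0) S=63.6650 payoff=39.9750 vs cont=40.0789 → 40.0789 [wait]  node(2,1) S=84.1700 payoff=19.4700 vs cont=22.2484 → 22.2484 [wait]  node(2,2) S=111.2792 payoff=0.0000 vs cont=7.6520 → 7.6520 [wait]
k=1: node(1,0) S=73.2030 payoff=30.4370 vs cont=31.8428 → 31.8428 [wait]  node(1,1) S=96.7800 payoff=6.8600 vs cont=15.5574 → 15.5574 [wait]
k=0: node(0,0) S=84.1700 payoff=19.4700 vs cont=24.3435 → 24.3435 [wait]

price = 24.3435
tree:
24.3435
31.8428 15.5574
40.0789 22.2484 7.6520
48.2703 30.6269 12.3791 2.0312
55.4847 39.9932 19.6559 3.7328 0.0000
61.7591 48.2703 30.4370 6.8600 0.0000 0.0000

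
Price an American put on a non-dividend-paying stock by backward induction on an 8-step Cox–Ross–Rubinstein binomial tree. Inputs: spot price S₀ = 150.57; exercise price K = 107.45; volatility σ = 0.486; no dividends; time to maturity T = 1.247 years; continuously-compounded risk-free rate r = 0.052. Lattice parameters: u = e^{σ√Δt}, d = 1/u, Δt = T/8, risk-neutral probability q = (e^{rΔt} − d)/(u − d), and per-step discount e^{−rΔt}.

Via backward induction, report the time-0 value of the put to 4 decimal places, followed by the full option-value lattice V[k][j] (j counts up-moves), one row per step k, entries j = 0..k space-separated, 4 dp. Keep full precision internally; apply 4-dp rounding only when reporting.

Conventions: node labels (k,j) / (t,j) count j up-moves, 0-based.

price = 8.9888
tree:
8.9888
13.4564 4.1709
19.6572 6.7862 1.3318
27.8729 10.8510 2.3786 0.1895
38.0989 16.9703 4.2266 0.3627 0.0000
49.7626 25.7721 7.4656 0.6942 0.0000 0.0000
59.8343 37.5604 13.0946 1.3287 0.0000 0.0000 0.0000
68.1477 49.7626 22.7772 2.5429 0.0000 0.0000 0.0000 0.0000
75.0095 59.8343 37.5604 4.8670 0.0000 0.0000 0.0000 0.0000 0.0000

Δt=0.15588, u=1.21152, d=0.82541, q=0.47325, disc=e^(-rΔt)=0.99193
k=8 terminal: V=max(K-S,0) → 75.0095 59.8343 37.5604 4.8670 0.0000 0.0000 0.0000 0.0000 0.0000
k=7: j=0 S=39.3023 intr=68.1477 cont=67.2802 V=68.1477[EX]; j=1 S=57.6874 intr=49.7626 cont=48.8951 V=49.7626[EX]; j=2 S=84.6728 intr=22.7772 cont=21.9097 V=22.7772[EX]; j=3 S=124.2817 intr=0.0000 cont=2.5429 V=2.5429[hold]; j=4 S=182.4189 intr=0.0000 cont=0.0000 V=0.0000[hold]; j=5 S=267.7520 intr=0.0000 cont=0.0000 V=0.0000[hold]; j=6 S=393.0027 intr=0.0000 cont=0.0000 V=0.0000[hold]; j=7 S=576.8441 intr=0.0000 cont=0.0000 V=0.0000[hold]
k=6: j=0 S=47.6157 intr=59.8343 cont=58.9669 V=59.8343[EX]; j=1 S=69.8896 intr=37.5604 cont=36.6930 V=37.5604[EX]; j=2 S=102.5830 intr=4.8670 cont=13.0946 V=13.0946[hold]; j=3 S=150.5700 intr=0.0000 cont=1.3287 V=1.3287[hold]; j=4 S=221.0046 intr=0.0000 cont=0.0000 V=0.0000[hold]; j=5 S=324.3875 intr=0.0000 cont=0.0000 V=0.0000[hold]; j=6 S=476.1316 intr=0.0000 cont=0.0000 V=0.0000[hold]
k=5: j=0 S=57.6874 intr=49.7626 cont=48.8951 V=49.7626[EX]; j=1 S=84.6728 intr=22.7772 cont=25.7721 V=25.7721[hold]; j=2 S=124.2817 intr=0.0000 cont=7.4656 V=7.4656[hold]; j=3 S=182.4189 intr=0.0000 cont=0.6942 V=0.6942[hold]; j=4 S=267.7520 intr=0.0000 cont=0.0000 V=0.0000[hold]; j=5 S=393.0027 intr=0.0000 cont=0.0000 V=0.0000[hold]
k=4: j=0 S=69.8896 intr=37.5604 cont=38.0989 V=38.0989[hold]; j=1 S=102.5830 intr=4.8670 cont=16.9703 V=16.9703[hold]; j=2 S=150.5700 intr=0.0000 cont=4.2266 V=4.2266[hold]; j=3 S=221.0046 intr=0.0000 cont=0.3627 V=0.3627[hold]; j=4 S=324.3875 intr=0.0000 cont=0.0000 V=0.0000[hold]
k=3: j=0 S=84.6728 intr=22.7772 cont=27.8729 V=27.8729[hold]; j=1 S=124.2817 intr=0.0000 cont=10.8510 V=10.8510[hold]; j=2 S=182.4189 intr=0.0000 cont=2.3786 V=2.3786[hold]; j=3 S=267.7520 intr=0.0000 cont=0.1895 V=0.1895[hold]
k=2: j=0 S=102.5830 intr=4.8670 cont=19.6572 V=19.6572[hold]; j=1 S=150.5700 intr=0.0000 cont=6.7862 V=6.7862[hold]; j=2 S=221.0046 intr=0.0000 cont=1.3318 V=1.3318[hold]
k=1: j=0 S=124.2817 intr=0.0000 cont=13.4564 V=13.4564[hold]; j=1 S=182.4189 intr=0.0000 cont=4.1709 V=4.1709[hold]
k=0: j=0 S=150.5700 intr=0.0000 cont=8.9888 V=8.9888[hold]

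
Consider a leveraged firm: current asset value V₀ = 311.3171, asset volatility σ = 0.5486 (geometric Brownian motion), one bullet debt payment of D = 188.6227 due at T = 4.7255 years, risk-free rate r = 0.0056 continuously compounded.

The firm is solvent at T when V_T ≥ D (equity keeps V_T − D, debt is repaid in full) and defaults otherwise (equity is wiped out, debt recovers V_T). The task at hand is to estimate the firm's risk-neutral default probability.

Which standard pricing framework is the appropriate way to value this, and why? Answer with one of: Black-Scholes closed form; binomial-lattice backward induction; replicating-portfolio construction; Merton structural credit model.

framework: Merton structural credit model

Key observation: a levered firm with one bullet debt due at 4.7255 years is the canonical structural-credit setup: equity is a call on the firm's assets struck at the face value.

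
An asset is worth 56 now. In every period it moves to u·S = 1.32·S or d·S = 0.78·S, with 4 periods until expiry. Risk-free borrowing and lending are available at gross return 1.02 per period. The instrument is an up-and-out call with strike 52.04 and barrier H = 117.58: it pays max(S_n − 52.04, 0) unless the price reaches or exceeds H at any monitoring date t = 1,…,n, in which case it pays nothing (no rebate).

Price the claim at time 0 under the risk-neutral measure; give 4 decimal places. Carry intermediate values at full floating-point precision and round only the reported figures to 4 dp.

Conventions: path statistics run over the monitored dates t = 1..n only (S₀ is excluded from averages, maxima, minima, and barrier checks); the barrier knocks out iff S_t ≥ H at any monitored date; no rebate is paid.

Risk-neutral up-probability p* = (R−d)/(u−d) = (1.02−0.78)/(1.32−0.78) = 0.4444; the claim prices as the p*-weighted sum of path payoffs discounted by R^4.
Enumerate all 2^4 = 16 price paths (U = up ×1.32, D = down ×0.78); each path with k up-moves has probability p*^k·(1−p*)^(4−k).
DDDD: M=43.6800, payoff=0.0000, prob=0.095260
UDDD: M=73.9200, payoff=0.0000, prob=0.076208
DUDD: M=57.6576, payoff=0.0000, prob=0.076208
UUDD: M=97.5744, payoff=7.3243, prob=0.060966
DDUD: M=44.9729, payoff=0.0000, prob=0.076208
UDUD: M=76.1080, payoff=7.3243, prob=0.060966
DUUD: M=76.1080, payoff=7.3243, prob=0.060966
UUUD: M=128.7982, payoff=0.0000, prob=0.048773
DDDU: M=43.6800, payoff=0.0000, prob=0.076208
UDDU: M=73.9200, payoff=7.3243, prob=0.060966
DUDU: M=59.3643, payoff=7.3243, prob=0.060966
UUDU: M=100.4626, payoff=48.4226, prob=0.048773
DDUU: M=59.3643, payoff=7.3243, prob=0.060966
UDUU: M=100.4626, payoff=48.4226, prob=0.048773
DUUU: M=100.4626, payoff=48.4226, prob=0.048773
UUUU: M=170.0136, payoff=0.0000, prob=0.039018
Price = Σ prob·payoff / R^4 = 9.764355 / 1.082432 = 9.0208

price = 9.0208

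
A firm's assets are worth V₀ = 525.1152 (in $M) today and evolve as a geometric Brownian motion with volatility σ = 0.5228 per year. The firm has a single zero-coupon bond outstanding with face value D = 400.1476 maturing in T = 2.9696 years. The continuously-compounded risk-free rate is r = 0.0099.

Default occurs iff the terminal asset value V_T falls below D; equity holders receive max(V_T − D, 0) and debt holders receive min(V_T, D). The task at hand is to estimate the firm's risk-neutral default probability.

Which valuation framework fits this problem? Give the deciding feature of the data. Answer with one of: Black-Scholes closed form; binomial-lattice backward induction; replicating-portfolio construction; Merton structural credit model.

framework: Merton structural credit model

Key observation: with the firm-asset dynamics (V₀ = 525.1152) and a single zero-coupon liability of face 400.1476 given, debt value, spread, and default probability all derive from the option view of the balance sheet.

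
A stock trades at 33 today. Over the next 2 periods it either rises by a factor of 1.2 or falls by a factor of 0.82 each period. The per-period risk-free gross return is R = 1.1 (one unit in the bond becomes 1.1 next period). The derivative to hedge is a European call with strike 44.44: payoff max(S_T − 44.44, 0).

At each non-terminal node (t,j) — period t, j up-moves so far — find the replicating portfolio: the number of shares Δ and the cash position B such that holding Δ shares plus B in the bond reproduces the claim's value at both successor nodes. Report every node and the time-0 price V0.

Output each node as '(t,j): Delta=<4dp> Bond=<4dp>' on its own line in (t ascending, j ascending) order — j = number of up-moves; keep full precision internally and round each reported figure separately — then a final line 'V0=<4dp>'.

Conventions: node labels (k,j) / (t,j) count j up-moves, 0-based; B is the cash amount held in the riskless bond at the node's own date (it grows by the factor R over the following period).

(0,0): Delta=0.1645 Bond=-4.0473
(1,0): Delta=0.0000 Bond=0.0000
(1,1): Delta=0.2047 Bond=-6.0421
V0=1.3820

Since d<R<u, set p* = (R−d)/(u−d) = 0.7368; price each node as the discounted p*-expectation of its children.
Payoffs at expiry: V(2,0)=0.0000, V(2,1)=0.0000, V(2,2)=3.0800
(1,0): S=27.0600. Δ = (V_up−V_dn)/(S_up−S_dn) = (0.0000−0.0000)/(32.4720−22.1892) = 0.0000. V = [p*·0.0000 + (1−p*)·0.0000]/1.1 = 0.0000. B = V − Δ·S = 0.0000.
(1,1): S=39.6000. Δ = (V_up−V_dn)/(S_up−S_dn) = (3.0800−0.0000)/(47.5200−32.4720) = 0.2047. V = [p*·3.0800 + (1−p*)·0.0000]/1.1 = 2.0632. B = V − Δ·S = -6.0421.
(0,0): S=33.0000. Δ = (V_up−V_dn)/(S_up−S_dn) = (2.0632−0.0000)/(39.6000−27.0600) = 0.1645. V = [p*·2.0632 + (1−p*)·0.0000]/1.1 = 1.3820. B = V − Δ·S = -4.0473.
As a check, the time-0 holding Δ(0,0)·S0 + B(0,0) comes to 1.3820 — exactly V0.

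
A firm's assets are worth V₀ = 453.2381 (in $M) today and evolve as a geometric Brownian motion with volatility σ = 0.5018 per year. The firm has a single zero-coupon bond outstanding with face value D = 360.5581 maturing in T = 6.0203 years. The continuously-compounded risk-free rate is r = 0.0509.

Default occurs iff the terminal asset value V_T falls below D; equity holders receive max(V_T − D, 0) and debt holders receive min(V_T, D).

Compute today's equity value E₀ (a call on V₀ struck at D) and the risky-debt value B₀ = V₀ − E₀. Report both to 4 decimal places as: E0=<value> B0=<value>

Apply the equity-as-call identities (strike 360.5581, horizon 6.0203 years):
d₁ = [ln(V₀/D) + (r + σ²/2)T] / (σ√T)
   = [ln(453.2381/360.5581) + (0.0509 + 0.5·0.5018²)·6.0203] / (0.5018·√6.0203)
   = [0.228764 + 1.064399] / 1.231232 = 1.050301
d₂ = d₁ − σ√T = 1.050301 − 1.231232 = -0.180931
N(d₁) = 0.853210,  N(d₂) = 0.428211,  e^(−rT) = 0.736068
E₀ = V₀·N(d₁) − D·e^(−rT)·N(d₂)
   = 453.2381·0.853210 − 360.5581·0.736068·0.428211 = 273.062200
B₀ = V₀ − E₀ = 453.2381 − 273.062200 = 180.175900

E0=273.0622 B0=180.1759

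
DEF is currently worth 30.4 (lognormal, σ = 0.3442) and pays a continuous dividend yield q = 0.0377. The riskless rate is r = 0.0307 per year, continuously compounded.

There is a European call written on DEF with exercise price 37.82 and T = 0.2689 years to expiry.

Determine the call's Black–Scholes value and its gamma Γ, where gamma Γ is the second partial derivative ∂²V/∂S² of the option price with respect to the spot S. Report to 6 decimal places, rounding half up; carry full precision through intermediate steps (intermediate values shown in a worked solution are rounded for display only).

price = 0.312692
Γ = 0.037791

σ√T = 0.3442·√0.2689 = 0.178487
d₁ = (ln(S/K) + (r−q+σ²/2)T) / (σ√T) = (ln(30.4/37.82) + (0.0307−0.0377+0.3442²/2)·0.2689) / 0.178487 = (-0.218395 + 0.014046) / 0.178487 = -1.144896
d₂ = d₁ − σ√T = -1.144896 − 0.178487 = -1.323383
e^{−rT} = 0.991779
e^{−qT} = 0.989914
N(d₁) = 0.126126,  N(d₂) = 0.092854
Call price V = S·e^{−qT}·N(d₁) − K·e^{−rT}·N(d₂) = 3.795558 − 3.482866 = 0.312692
φ(d₁) = (1/√(2π))·e^{−d₁²/2} = 0.207146
Γ = e^{−qT}·φ(d₁) / (S·σ·√T) = 0.037791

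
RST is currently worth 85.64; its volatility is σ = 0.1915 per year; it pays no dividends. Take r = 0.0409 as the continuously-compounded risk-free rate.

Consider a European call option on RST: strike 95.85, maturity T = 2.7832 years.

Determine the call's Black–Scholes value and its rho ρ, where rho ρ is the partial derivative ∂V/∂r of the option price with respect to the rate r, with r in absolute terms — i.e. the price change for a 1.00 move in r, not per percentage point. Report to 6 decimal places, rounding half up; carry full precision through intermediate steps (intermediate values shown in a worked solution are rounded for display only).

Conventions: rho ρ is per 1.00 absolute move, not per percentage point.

price = 10.913802
ρ = 104.279221

σ√T = 0.1915·√2.7832 = 0.319478
d₁ = (ln(S/K) + (r+σ²/2)T) / (σ√T) = (ln(85.64/95.85) + (0.0409+0.1915²/2)·2.7832) / 0.319478 = (-0.112632 + 0.164866) / 0.319478 = 0.163498
d₂ = d₁ − σ√T = 0.163498 − 0.319478 = -0.155980
e^{−rT} = 0.892407
N(d₁) = 0.564937,  N(d₂) = 0.438024
Call price V = S·N(d₁) − K·e^{−rT}·N(d₂) = 48.381186 − 37.467383 = 10.913802
ρ = K·T·e^{−rT}·N(d₂) = 104.279221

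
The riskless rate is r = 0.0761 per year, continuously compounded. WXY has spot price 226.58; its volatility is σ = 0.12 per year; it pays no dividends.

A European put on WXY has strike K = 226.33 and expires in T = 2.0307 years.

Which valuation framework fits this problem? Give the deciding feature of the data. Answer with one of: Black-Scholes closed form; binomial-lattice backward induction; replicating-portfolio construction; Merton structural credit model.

framework: Black-Scholes closed form

Key observation: a European-exercise option on WXY struck at 226.33 — a GBM underlying with constant parameters — admits an analytic price: the data contain no early exercise, no discrete tree, no debt structure.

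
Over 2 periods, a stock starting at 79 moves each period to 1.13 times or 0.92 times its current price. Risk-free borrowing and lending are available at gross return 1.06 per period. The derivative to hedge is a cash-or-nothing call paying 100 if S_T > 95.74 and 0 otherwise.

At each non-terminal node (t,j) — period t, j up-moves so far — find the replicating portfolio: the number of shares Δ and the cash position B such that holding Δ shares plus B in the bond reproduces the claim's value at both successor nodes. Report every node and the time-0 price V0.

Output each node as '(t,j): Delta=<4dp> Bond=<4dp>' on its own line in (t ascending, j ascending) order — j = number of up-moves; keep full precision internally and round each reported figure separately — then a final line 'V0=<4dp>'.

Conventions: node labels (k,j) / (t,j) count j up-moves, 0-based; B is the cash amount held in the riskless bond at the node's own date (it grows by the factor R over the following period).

(0,0): Delta=3.7910 Bond=-259.9355
(1,0): Delta=0.0000 Bond=0.0000
(1,1): Delta=5.3343 Bond=-413.2974
V0=39.5554

Risk-neutral probability p* = (R−d)/(u−d) = (1.06−0.92)/(1.13−0.92) = 0.6667.
Expiry values: V(2,0)=0.0000, V(2,1)=0.0000, V(2,2)=100.0000
  t=1,j=0: stock 72.6800 → up 82.1284 (V=0.0000), down 66.8656 (V=0.0000). Price 0.0000; hedge Δ=0.0000, bond B=0.0000.
  t=1,j=1: stock 89.2700 → up 100.8751 (V=100.0000), down 82.1284 (V=0.0000). Price 62.8931; hedge Δ=5.3343, bond B=-413.2974.
  t=0,j=0: stock 79.0000 → up 89.2700 (V=62.8931), down 72.6800 (V=0.0000). Price 39.5554; hedge Δ=3.7910, bond B=-259.9355.
Sanity check at the root: Δ(0,0)·S0 + B(0,0) reproduces V0 = 39.5554.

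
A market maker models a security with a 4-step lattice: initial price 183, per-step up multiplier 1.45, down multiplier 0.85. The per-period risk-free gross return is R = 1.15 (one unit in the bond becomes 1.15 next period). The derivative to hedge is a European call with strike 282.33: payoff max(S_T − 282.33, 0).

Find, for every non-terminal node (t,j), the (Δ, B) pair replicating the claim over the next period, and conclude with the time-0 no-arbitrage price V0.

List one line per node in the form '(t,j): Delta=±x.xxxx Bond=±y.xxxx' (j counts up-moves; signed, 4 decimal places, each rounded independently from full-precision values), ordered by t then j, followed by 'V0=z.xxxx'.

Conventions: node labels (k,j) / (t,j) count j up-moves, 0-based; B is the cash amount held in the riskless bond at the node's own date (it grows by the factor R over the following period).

Risk-neutral probability p* = (R−d)/(u−d) = (1.15−0.85)/(1.45−0.85) = 0.5000.
Terminal payoffs: V(4,0)=0.0000, V(4,1)=0.0000, V(4,2)=0.0000, V(4,3)=191.8836, V(4,4)=526.6226
Node (3,0) S=112.3849: V=(p*·0.0000+(1−p*)·0.0000)/1.15=0.0000; Δ=(0.0000−0.0000)/(162.9581−95.5271)=0.0000; B=V−Δ·S=0.0000
Node (3,1) S=191.7154: V=(p*·0.0000+(1−p*)·0.0000)/1.15=0.0000; Δ=(0.0000−0.0000)/(277.9873−162.9581)=0.0000; B=V−Δ·S=0.0000
Node (3,2) S=327.0439: V=(p*·191.8836+(1−p*)·0.0000)/1.15=83.4277; Δ=(191.8836−0.0000)/(474.2136−277.9873)=0.9779; B=V−Δ·S=-236.3784
Node (3,3) S=557.8984: V=(p*·526.6226+(1−p*)·191.8836)/1.15=312.3940; Δ=(526.6226−191.8836)/(808.9526−474.2136)=1.0000; B=V−Δ·S=-245.5043
Node (2,0) S=132.2175: V=(p*·0.0000+(1−p*)·0.0000)/1.15=0.0000; Δ=(0.0000−0.0000)/(191.7154−112.3849)=0.0000; B=V−Δ·S=0.0000
Node (2,1) S=225.5475: V=(p*·83.4277+(1−p*)·0.0000)/1.15=36.2729; Δ=(83.4277−0.0000)/(327.0439−191.7154)=0.6165; B=V−Δ·S=-102.7732
Node (2,2) S=384.7575: V=(p*·312.3940+(1−p*)·83.4277)/1.15=172.0964; Δ=(312.3940−83.4277)/(557.8984−327.0439)=0.9918; B=V−Δ·S=-209.5142
Node (1,0) S=155.5500: V=(p*·36.2729+(1−p*)·0.0000)/1.15=15.7708; Δ=(36.2729−0.0000)/(225.5475−132.2175)=0.3887; B=V−Δ·S=-44.6840
Node (1,1) S=265.3500: V=(p*·172.0964+(1−p*)·36.2729)/1.15=90.5953; Δ=(172.0964−36.2729)/(384.7575−225.5475)=0.8531; B=V−Δ·S=-135.7771
Node (0,0) S=183.0000: V=(p*·90.5953+(1−p*)·15.7708)/1.15=46.2462; Δ=(90.5953−15.7708)/(265.3500−155.5500)=0.6815; B=V−Δ·S=-78.4614
Check: Δ(0,0)·S0 + B(0,0) = 46.2462 = V0.

(0,0): Delta=0.6815 Bond=-78.4614
(1,0): Delta=0.3887 Bond=-44.6840
(1,1): Delta=0.8531 Bond=-135.7771
(2,0): Delta=0.0000 Bond=0.0000
(2,1): Delta=0.6165 Bond=-102.7732
(2,2): Delta=0.9918 Bond=-209.5142
(3,0): Delta=0.0000 Bond=0.0000
(3,1): Delta=0.0000 Bond=0.0000
(3,2): Delta=0.9779 Bond=-236.3784
(3,3): Delta=1.0000 Bond=-245.5043
V0=46.2462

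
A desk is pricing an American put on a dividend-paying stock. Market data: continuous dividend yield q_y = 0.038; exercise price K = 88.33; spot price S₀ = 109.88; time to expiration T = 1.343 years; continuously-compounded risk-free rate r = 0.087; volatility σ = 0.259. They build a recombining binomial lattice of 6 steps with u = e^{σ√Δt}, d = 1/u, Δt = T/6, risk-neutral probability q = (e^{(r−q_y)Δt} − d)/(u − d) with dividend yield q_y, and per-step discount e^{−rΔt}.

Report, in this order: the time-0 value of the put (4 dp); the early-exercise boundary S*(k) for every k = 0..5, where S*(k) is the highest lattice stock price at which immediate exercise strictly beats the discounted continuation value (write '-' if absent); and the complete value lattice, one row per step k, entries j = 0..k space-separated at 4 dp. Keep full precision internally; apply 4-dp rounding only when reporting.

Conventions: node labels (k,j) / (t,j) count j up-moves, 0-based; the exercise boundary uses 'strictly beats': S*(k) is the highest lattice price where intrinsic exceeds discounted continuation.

Δt=0.22383  u=1.13036  d=0.88467  q=0.51429  discount=0.98071
step 6 (expiry): payoffs max(K−S,0) = 35.6532 21.0242 2.3325 0.0000 0.0000 0.0000 0.0000
step 5: (k=5,j=0): S=59.5437, K−S=28.7863, hold=27.5871 ⇒ V=28.7863 exercise | (k=5,j=1): S=76.0798, K−S=12.2502, hold=11.1912 ⇒ V=12.2502 exercise | (k=5,j=2): S=97.2080, K−S=0.0000, hold=1.1111 ⇒ V=1.1111 continue | (k=5,j=3): S=124.2039, K−S=0.0000, hold=0.0000 ⇒ V=0.0000 continue | (k=5,j=4): S=158.6968, K−S=0.0000, hold=0.0000 ⇒ V=0.0000 continue | (k=5,j=5): S=202.7689, K−S=0.0000, hold=0.0000 ⇒ V=0.0000 continue  boundary S*=76.0798
step 4: (k=4,j=0): S=67.3058, K−S=21.0242, hold=19.8908 ⇒ V=21.0242 exercise | (k=4,j=1): S=85.9975, K−S=2.3325, hold=6.3957 ⇒ V=6.3957 continue | (k=4,j=2): S=109.8800, K−S=0.0000, hold=0.5293 ⇒ V=0.5293 continue | (k=4,j=3): S=140.3950, K−S=0.0000, hold=0.0000 ⇒ V=0.0000 continue | (k=4,j=4): S=179.3844, K−S=0.0000, hold=0.0000 ⇒ V=0.0000 continue  boundary S*=67.3058
step 3: (k=3,j=0): S=76.0798, K−S=12.2502, hold=13.2405 ⇒ V=13.2405 continue | (k=3,j=1): S=97.2080, K−S=0.0000, hold=3.3135 ⇒ V=3.3135 continue | (k=3,j=2): S=124.2039, K−S=0.0000, hold=0.2521 ⇒ V=0.2521 continue | (k=3,j=3): S=158.6968, K−S=0.0000, hold=0.0000 ⇒ V=0.0000 continue  boundary S*=-
step 2: (k=2,j=0): S=85.9975, K−S=2.3325, hold=7.9782 ⇒ V=7.9782 continue | (k=2,j=1): S=109.8800, K−S=0.0000, hold=1.7055 ⇒ V=1.7055 continue | (k=2,j=2): S=140.3950, K−S=0.0000, hold=0.1201 ⇒ V=0.1201 continue  boundary S*=-
step 1: (k=1,j=0): S=97.2080, K−S=0.0000, hold=4.6606 ⇒ V=4.6606 continue | (k=1,j=1): S=124.2039, K−S=0.0000, hold=0.8730 ⇒ V=0.8730 continue  boundary S*=-
step 0: (k=0,j=0): S=109.8800, K−S=0.0000, hold=2.6603 ⇒ V=2.6603 continue  boundary S*=-

price = 2.6603
boundary = - - - - 67.3058 76.0798
tree:
2.6603
4.6606 0.8730
7.9782 1.7055 0.1201
13.2405 3.3135 0.2521 0.0000
21.0242 6.3957 0.5293 0.0000 0.0000
28.7863 12.2502 1.1111 0.0000 0.0000 0.0000
35.6532 21.0242 2.3325 0.0000 0.0000 0.0000 0.0000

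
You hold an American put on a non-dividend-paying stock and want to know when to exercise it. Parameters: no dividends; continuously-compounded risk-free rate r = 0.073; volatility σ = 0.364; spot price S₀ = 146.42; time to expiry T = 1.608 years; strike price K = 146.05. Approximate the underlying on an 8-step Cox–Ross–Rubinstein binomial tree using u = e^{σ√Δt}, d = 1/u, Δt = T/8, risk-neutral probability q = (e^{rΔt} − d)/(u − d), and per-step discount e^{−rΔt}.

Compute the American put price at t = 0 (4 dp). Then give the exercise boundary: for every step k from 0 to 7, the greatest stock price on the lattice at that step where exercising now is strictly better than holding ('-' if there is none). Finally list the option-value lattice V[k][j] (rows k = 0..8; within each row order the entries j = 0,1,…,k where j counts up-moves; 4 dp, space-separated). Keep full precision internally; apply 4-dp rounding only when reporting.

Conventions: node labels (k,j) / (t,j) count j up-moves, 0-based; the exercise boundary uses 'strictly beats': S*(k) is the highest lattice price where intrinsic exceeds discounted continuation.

price = 19.4098
boundary = - - - 89.7387 105.6461 89.7387 105.6461 124.3732
tree:
19.4098
28.6720 10.8774
40.9613 17.4363 4.7511
56.3113 27.0784 8.4727 1.2334
69.8234 40.4039 14.7778 2.5254 0.0000
81.3010 56.3113 24.9954 5.1707 0.0000 0.0000
91.0504 69.8234 40.4039 10.5870 0.0000 0.0000 0.0000
99.3318 81.3010 56.3113 21.6768 0.0000 0.0000 0.0000 0.0000
106.3663 91.0504 69.8234 40.4039 0.0000 0.0000 0.0000 0.0000 0.0000

Δt=0.20100  u=1.17726  d=0.84943  q=0.50438  discount=0.98543
step 8 (expiry): payoffs max(K−S,0) = 106.3663 91.0504 69.8234 40.4039 0.0000 0.0000 0.0000 0.0000 0.0000
step 7: (k=7,j=0): S=46.7182, K−S=99.3318, hold=97.2045 ⇒ V=99.3318 exercise | (k=7,j=1): S=64.7490, K−S=81.3010, hold=79.1737 ⇒ V=81.3010 exercise | (k=7,j=2): S=89.7387, K−S=56.3113, hold=54.1839 ⇒ V=56.3113 exercise | (k=7,j=3): S=124.3732, K−S=21.6768, hold=19.7333 ⇒ V=21.6768 exercise | (k=7,j=4): S=172.3748, K−S=0.0000, hold=0.0000 ⇒ V=0.0000 continue | (k=7,j=5): S=238.9026, K−S=0.0000, hold=0.0000 ⇒ V=0.0000 continue | (k=7,j=6): S=331.1066, K−S=0.0000, hold=0.0000 ⇒ V=0.0000 continue | (k=7,j=7): S=458.8965, K−S=0.0000, hold=0.0000 ⇒ V=0.0000 continue  boundary S*=124.3732
step 6: (k=6,j=0): S=54.9996, K−S=91.0504, hold=88.9231 ⇒ V=91.0504 exercise | (k=6,j=1): S=76.2266, K−S=69.8234, hold=67.6961 ⇒ V=69.8234 exercise | (k=6,j=2): S=105.6461, K−S=40.4039, hold=38.2766 ⇒ V=40.4039 exercise | (k=6,j=3): S=146.4200, K−S=0.0000, hold=10.5870 ⇒ V=10.5870 continue | (k=6,j=4): S=202.9305, K−S=0.0000, hold=0.0000 ⇒ V=0.0000 continue | (k=6,j=5): S=281.2511, K−S=0.0000, hold=0.0000 ⇒ V=0.0000 continue | (k=6,j=6): S=389.7995, K−S=0.0000, hold=0.0000 ⇒ V=0.0000 continue  boundary S*=105.6461
step 5: (k=5,j=0): S=64.7490, K−S=81.3010, hold=79.1737 ⇒ V=81.3010 exercise | (k=5,j=1): S=89.7387, K−S=56.3113, hold=54.1839 ⇒ V=56.3113 exercise | (k=5,j=2): S=124.3732, K−S=21.6768, hold=24.9954 ⇒ V=24.9954 continue | (k=5,j=3): S=172.3748, K−S=0.0000, hold=5.1707 ⇒ V=5.1707 continue | (k=5,j=4): S=238.9026, K−S=0.0000, hold=0.0000 ⇒ V=0.0000 continue | (k=5,j=5): S=331.1066, K−S=0.0000, hold=0.0000 ⇒ V=0.0000 continue  boundary S*=89.7387
step 4: (k=4,j=0): S=76.2266, K−S=69.8234, hold=67.6961 ⇒ V=69.8234 exercise | (k=4,j=1): S=105.6461, K−S=40.4039, hold=39.9260 ⇒ V=40.4039 exercise | (k=4,j=2): S=146.4200, K−S=0.0000, hold=14.7778 ⇒ V=14.7778 continue | (k=4,j=3): S=202.9305, K−S=0.0000, hold=2.5254 ⇒ V=2.5254 continue | (k=4,j=4): S=281.2511, K−S=0.0000, hold=0.0000 ⇒ V=0.0000 continue  boundary S*=105.6461
step 3: (k=3,j=0): S=89.7387, K−S=56.3113, hold=54.1839 ⇒ V=56.3113 exercise | (k=3,j=1): S=124.3732, K−S=21.6768, hold=27.0784 ⇒ V=27.0784 continue | (k=3,j=2): S=172.3748, K−S=0.0000, hold=8.4727 ⇒ V=8.4727 continue | (k=3,j=3): S=238.9026, K−S=0.0000, hold=1.2334 ⇒ V=1.2334 continue  boundary S*=89.7387
step 2: (k=2,j=0): S=105.6461, K−S=40.4039, hold=40.9613 ⇒ V=40.9613 continue | (k=2,j=1): S=146.4200, K−S=0.0000, hold=17.4363 ⇒ V=17.4363 continue | (k=2,j=2): S=202.9305, K−S=0.0000, hold=4.7511 ⇒ V=4.7511 continue  boundary S*=-
step 1: (k=1,j=0): S=124.3732, K−S=21.6768, hold=28.6720 ⇒ V=28.6720 continue | (k=1,j=1): S=172.3748, K−S=0.0000, hold=10.8774 ⇒ V=10.8774 continue  boundary S*=-
step 0: (k=0,j=0): S=146.4200, K−S=0.0000, hold=19.4098 ⇒ V=19.4098 continue  boundary S*=-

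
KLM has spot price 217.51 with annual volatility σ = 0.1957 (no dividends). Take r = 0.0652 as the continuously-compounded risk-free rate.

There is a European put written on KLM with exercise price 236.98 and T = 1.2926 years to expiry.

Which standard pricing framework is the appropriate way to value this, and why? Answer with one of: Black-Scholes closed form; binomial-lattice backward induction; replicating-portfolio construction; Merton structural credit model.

framework: Black-Scholes closed form

Key observation: everything needed for the exact continuous-time valuation of the European put on KLM (strike 236.98) is given, and no feature rules the closed form out.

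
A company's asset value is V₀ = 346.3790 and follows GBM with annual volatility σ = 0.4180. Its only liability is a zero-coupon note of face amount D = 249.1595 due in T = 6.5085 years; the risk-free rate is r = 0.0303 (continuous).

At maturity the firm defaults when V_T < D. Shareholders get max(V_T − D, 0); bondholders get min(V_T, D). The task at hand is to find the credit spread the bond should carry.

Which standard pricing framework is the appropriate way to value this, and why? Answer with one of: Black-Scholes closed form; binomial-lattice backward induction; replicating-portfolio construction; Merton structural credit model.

framework: Merton structural credit model

Key observation: assets follow a GBM and default happens iff V_T < 249.1595; valuing claims on that split (equity as a call, risky debt as the residual) is the structural model's definition.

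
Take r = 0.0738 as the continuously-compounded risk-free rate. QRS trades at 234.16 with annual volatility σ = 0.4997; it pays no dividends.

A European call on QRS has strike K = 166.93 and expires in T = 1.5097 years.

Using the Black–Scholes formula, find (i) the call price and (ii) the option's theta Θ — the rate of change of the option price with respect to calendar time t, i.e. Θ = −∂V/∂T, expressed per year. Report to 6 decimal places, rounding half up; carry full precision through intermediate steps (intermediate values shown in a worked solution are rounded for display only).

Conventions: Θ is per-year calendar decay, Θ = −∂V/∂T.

σ√T = 0.4997·√1.5097 = 0.613981
d₁ = (ln(S/K) + (r+σ²/2)T) / (σ√T) = (ln(234.16/166.93) + (0.0738+0.4997²/2)·1.5097) / 0.613981 = (0.338430 + 0.299902) / 0.613981 = 1.039662
d₂ = d₁ − σ√T = 1.039662 − 0.613981 = 0.425681
e^{−rT} = 0.894567
N(d₁) = 0.850751,  N(d₂) = 0.664830
Call price V = S·N(d₁) − K·e^{−rT}·N(d₂) = 199.211950 − 99.279043 = 99.932907
φ(d₁) = (1/√(2π))·e^{−d₁²/2} = 0.232379
Θ = −S·φ(d₁)·σ/(2√T) − r·K·e^{−rT}·N(d₂) = −11.064790 − 7.326793 = -18.391584

price = 99.932907
Θ = -18.391584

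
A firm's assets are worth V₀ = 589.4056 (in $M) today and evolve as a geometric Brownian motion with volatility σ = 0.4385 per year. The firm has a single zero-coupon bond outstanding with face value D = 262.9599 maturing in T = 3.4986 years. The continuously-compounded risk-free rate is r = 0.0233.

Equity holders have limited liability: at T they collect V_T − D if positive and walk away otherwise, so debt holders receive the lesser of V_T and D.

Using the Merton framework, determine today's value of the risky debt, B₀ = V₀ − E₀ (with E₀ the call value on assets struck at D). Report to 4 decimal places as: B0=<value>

B0=221.5648

With assets at 589.4056 and a single debt payment of 262.9599 at 3.4986 years:
d₁ = [ln(V₀/D) + (r + σ²/2)T] / (σ√T)
   = [ln(589.4056/262.9599) + (0.0233 + 0.5·0.4385²)·3.4986] / (0.4385·√3.4986)
   = [0.807113 + 0.417877] / 0.820194 = 1.493536
d₂ = d₁ − σ√T = 1.493536 − 0.820194 = 0.673342
N(d₁) = 0.932352,  N(d₂) = 0.749635,  e^(−rT) = 0.921717
E₀ = V₀·N(d₁) − D·e^(−rT)·N(d₂)
   = 589.4056·0.932352 − 262.9599·0.921717·0.749635 = 367.840775
B₀ = V₀ − E₀ = 589.4056 − 367.840775 = 221.564825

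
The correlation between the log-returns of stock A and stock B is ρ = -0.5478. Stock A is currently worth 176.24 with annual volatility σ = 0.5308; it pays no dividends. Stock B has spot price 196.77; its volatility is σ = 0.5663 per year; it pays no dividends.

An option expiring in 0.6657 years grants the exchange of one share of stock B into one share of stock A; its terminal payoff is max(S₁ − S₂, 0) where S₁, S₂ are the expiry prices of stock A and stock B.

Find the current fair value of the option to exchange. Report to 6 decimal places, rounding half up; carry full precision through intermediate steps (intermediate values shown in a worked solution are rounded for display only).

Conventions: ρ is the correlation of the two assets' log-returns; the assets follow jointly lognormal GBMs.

exchange price = 47.383910

σ_eff = √(σ₁² + σ₂² − 2ρσ₁σ₂) = √(0.5308² + 0.5663² − 2·-0.5478·0.5308·0.5663) = 0.965284
d₁ = (ln(S₁/S₂) + (q₂ − q₁ + σ_eff²/2)T) / (σ_eff√T) = (ln(176.24/196.77) + (0.0 − 0.0 + 0.465886)·0.6657) / 0.787579 = 0.253881
d₂ = d₁ − σ_eff√T = 0.253881 − 0.787579 = -0.533698
N(d₁) = 0.600206,  N(d₂) = 0.296775
V = S₁·e^{−q₁T}·N(d₁) − S₂·e^{−q₂T}·N(d₂) = 105.780381 − 58.396471 = 47.383910
Key observation: r never enters — measured in units of stock B, the claim is a call on S₁/S₂ struck at 1, so only the dividend yields and σ_eff matter.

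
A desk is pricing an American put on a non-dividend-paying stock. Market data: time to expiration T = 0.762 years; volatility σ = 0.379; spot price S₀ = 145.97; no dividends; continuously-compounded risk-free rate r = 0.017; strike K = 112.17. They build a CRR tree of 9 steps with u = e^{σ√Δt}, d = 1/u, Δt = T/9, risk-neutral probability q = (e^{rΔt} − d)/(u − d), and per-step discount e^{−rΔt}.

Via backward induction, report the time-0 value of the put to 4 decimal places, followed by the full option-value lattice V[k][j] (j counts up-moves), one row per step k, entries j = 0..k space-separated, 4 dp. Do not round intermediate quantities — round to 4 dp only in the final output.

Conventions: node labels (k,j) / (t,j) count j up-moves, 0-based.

Δt=0.08467  u=1.11659  d=0.89558  q=0.47898  discount=0.99856
step 9 (expiry): payoffs max(K−S,0) = 58.0673 44.7162 28.0703 7.3167 0.0000 0.0000 0.0000 0.0000 0.0000 0.0000
k=8: (k=8,j=0): S=60.4106, K−S=51.7594, hold=51.5981 ⇒ V=51.7594 exercise | (k=8,j=1): S=75.3183, K−S=36.8517, hold=36.6904 ⇒ V=36.8517 exercise | (k=8,j=2): S=93.9049, K−S=18.2651, hold=18.1038 ⇒ V=18.2651 exercise | (k=8,j=3): S=117.0782, K−S=0.0000, hold=3.8067 ⇒ V=3.8067 continue | (k=8,j=4): S=145.9700, K−S=0.0000, hold=0.0000 ⇒ V=0.0000 continue | (k=8,j=5): S=181.9916, K−S=0.0000, hold=0.0000 ⇒ V=0.0000 continue | (k=8,j=6): S=226.9024, K−S=0.0000, hold=0.0000 ⇒ V=0.0000 continue | (k=8,j=7): S=282.8959, K−S=0.0000, hold=0.0000 ⇒ V=0.0000 continue | (k=8,j=8): S=352.7073, K−S=0.0000, hold=0.0000 ⇒ V=0.0000 continue
k=7: (k=7,j=0): S=67.4538, K−S=44.7162, hold=44.5548 ⇒ V=44.7162 exercise | (k=7,j=1): S=84.0997, K−S=28.0703, hold=27.9090 ⇒ V=28.0703 exercise | (k=7,j=2): S=104.8533, K−S=7.3167, hold=11.3236 ⇒ V=11.3236 continue | (k=7,j=3): S=130.7283, K−S=0.0000, hold=1.9805 ⇒ V=1.9805 continue | (k=7,j=4): S=162.9887, K−S=0.0000, hold=0.0000 ⇒ V=0.0000 continue | (k=7,j=5): S=203.2100, K−S=0.0000, hold=0.0000 ⇒ V=0.0000 continue | (k=7,j=6): S=253.3570, K−S=0.0000, hold=0.0000 ⇒ V=0.0000 continue | (k=7,j=7): S=315.8789, K−S=0.0000, hold=0.0000 ⇒ V=0.0000 continue
k=6: (k=6,j=0): S=75.3183, K−S=36.8517, hold=36.6904 ⇒ V=36.8517 exercise | (k=6,j=1): S=93.9049, K−S=18.2651, hold=20.0202 ⇒ V=20.0202 continue | (k=6,j=2): S=117.0782, K−S=0.0000, hold=6.8386 ⇒ V=6.8386 continue | (k=6,j=3): S=145.9700, K−S=0.0000, hold=1.0304 ⇒ V=1.0304 continue | (k=6,j=4): S=181.9916, K−S=0.0000, hold=0.0000 ⇒ V=0.0000 continue | (k=6,j=5): S=226.9024, K−S=0.0000, hold=0.0000 ⇒ V=0.0000 continue | (k=6,j=6): S=282.8959, K−S=0.0000, hold=0.0000 ⇒ V=0.0000 continue
k=5: (k=5,j=0): S=84.0997, K−S=28.0703, hold=28.7484 ⇒ V=28.7484 continue | (k=5,j=1): S=104.8533, K−S=7.3167, hold=13.6868 ⇒ V=13.6868 continue | (k=5,j=2): S=130.7283, K−S=0.0000, hold=4.0508 ⇒ V=4.0508 continue | (k=5,j=3): S=162.9887, K−S=0.0000, hold=0.5361 ⇒ V=0.5361 continue | (k=5,j=4): S=203.2100, K−S=0.0000, hold=0.0000 ⇒ V=0.0000 continue | (k=5,j=5): S=253.3570, K−S=0.0000, hold=0.0000 ⇒ V=0.0000 continue
k=4: (k=4,j=0): S=93.9049, K−S=18.2651, hold=21.5033 ⇒ V=21.5033 continue | (k=4,j=1): S=117.0782, K−S=0.0000, hold=9.0584 ⇒ V=9.0584 continue | (k=4,j=2): S=145.9700, K−S=0.0000, hold=2.3639 ⇒ V=2.3639 continue | (k=4,j=3): S=181.9916, K−S=0.0000, hold=0.2789 ⇒ V=0.2789 continue | (k=4,j=4): S=226.9024, K−S=0.0000, hold=0.0000 ⇒ V=0.0000 continue
k=3: (k=3,j=0): S=104.8533, K−S=7.3167, hold=15.5201 ⇒ V=15.5201 continue | (k=3,j=1): S=130.7283, K−S=0.0000, hold=5.8435 ⇒ V=5.8435 continue | (k=3,j=2): S=162.9887, K−S=0.0000, hold=1.3633 ⇒ V=1.3633 continue | (k=3,j=3): S=203.2100, K−S=0.0000, hold=0.1451 ⇒ V=0.1451 continue
k=2: (k=2,j=0): S=117.0782, K−S=0.0000, hold=10.8696 ⇒ V=10.8696 continue | (k=2,j=1): S=145.9700, K−S=0.0000, hold=3.6923 ⇒ V=3.6923 continue | (k=2,j=2): S=181.9916, K−S=0.0000, hold=0.7787 ⇒ V=0.7787 continue
k=1: (k=1,j=0): S=130.7283, K−S=0.0000, hold=7.4212 ⇒ V=7.4212 continue | (k=1,j=1): S=162.9887, K−S=0.0000, hold=2.2934 ⇒ V=2.2934 continue
k=0: (k=0,j=0): S=145.9700, K−S=0.0000, hold=4.9580 ⇒ V=4.9580 continue

price = 4.9580
tree:
4.9580
7.4212 2.2934
10.8696 3.6923 0.7787
15.5201 5.8435 1.3633 0.1451
21.5033 9.0584 2.3639 0.2789 0.0000
28.7484 13.6868 4.0508 0.5361 0.0000 0.0000
36.8517 20.0202 6.8386 1.0304 0.0000 0.0000 0.0000
44.7162 28.0703 11.3236 1.9805 0.0000 0.0000 0.0000 0.0000
51.7594 36.8517 18.2651 3.8067 0.0000 0.0000 0.0000 0.0000 0.0000
58.0673 44.7162 28.0703 7.3167 0.0000 0.0000 0.0000 0.0000 0.0000 0.0000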